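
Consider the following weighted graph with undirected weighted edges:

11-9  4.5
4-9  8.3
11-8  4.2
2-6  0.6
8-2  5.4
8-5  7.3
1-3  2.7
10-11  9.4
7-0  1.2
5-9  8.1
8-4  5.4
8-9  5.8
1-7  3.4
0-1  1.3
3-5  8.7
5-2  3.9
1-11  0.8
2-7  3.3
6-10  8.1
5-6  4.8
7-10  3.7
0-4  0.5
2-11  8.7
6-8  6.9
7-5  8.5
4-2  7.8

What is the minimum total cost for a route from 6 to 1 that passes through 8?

11

Best 6 to 8: 6–2–8 costing 6
Best 8 to 1: 8–11–1 costing 5
Total via 8: 6 + 5 = 11.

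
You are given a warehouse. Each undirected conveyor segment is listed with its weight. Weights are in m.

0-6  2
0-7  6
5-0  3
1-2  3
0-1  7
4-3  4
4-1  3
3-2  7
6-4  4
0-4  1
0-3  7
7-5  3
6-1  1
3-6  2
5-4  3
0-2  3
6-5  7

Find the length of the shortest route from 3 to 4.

4 m

Enumerating some paths:
3–4: 4 = 4
3–6–0–4: 2+2+1 = 5
Cheapest is 3–4 at 4 m.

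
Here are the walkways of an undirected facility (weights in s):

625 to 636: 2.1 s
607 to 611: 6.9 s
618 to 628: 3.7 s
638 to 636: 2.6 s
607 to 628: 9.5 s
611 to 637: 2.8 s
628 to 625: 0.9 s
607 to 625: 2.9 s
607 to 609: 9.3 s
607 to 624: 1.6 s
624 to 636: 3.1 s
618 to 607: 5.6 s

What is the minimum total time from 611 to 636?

Shortest distances from 611:
611: 0
637: 2.8  (via 611)
607: 6.9  (via 611)
624: 8.5  (via 607)
625: 9.8  (via 607)
628: 10.7  (via 625)
636: 11.6  (via 624)
Shortest route: 611–607–624–636 = 11.6 s.

11.6 s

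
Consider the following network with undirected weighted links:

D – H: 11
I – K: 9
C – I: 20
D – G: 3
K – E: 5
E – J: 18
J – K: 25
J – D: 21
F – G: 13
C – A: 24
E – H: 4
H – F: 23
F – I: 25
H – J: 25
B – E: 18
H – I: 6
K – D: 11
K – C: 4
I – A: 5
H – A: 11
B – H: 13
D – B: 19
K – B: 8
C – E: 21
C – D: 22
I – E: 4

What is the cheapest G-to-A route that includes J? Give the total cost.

Best G to J: G → D → J costing 24
Best J to A: J → E → I → A costing 27
Total via J: 24 + 27 = 51.

51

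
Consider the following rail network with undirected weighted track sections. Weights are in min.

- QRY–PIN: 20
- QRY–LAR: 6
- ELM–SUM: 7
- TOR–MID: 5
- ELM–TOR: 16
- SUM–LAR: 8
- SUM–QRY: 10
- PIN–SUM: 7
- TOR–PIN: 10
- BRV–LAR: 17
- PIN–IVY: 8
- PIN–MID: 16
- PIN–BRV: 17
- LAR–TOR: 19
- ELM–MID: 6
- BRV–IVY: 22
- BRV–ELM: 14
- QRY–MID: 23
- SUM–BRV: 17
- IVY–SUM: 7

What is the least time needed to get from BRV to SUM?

Candidate routes:
BRV → SUM: 17 = 17
BRV → ELM → SUM: 14+7 = 21
BRV → PIN → SUM: 17+7 = 24
The minimum is 17 min via BRV → SUM.

17 min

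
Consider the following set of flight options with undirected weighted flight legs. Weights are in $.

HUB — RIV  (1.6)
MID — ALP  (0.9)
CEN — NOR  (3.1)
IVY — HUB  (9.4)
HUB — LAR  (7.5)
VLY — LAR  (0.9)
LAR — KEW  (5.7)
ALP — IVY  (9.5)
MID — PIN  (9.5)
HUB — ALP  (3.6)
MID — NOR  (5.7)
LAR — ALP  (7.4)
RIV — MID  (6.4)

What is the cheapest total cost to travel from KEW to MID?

$14

Compare a few routes:
KEW–LAR–HUB–ALP–MID: 5.7+7.5+3.6+0.9 = 17.7
KEW–LAR–ALP–MID: 5.7+7.4+0.9 = 14
KEW–LAR–ALP–HUB–RIV–MID: 5.7+7.4+3.6+1.6+6.4 = 24.7
KEW–LAR–HUB–RIV–MID: 5.7+7.5+1.6+6.4 = 21.2
Cheapest is KEW–LAR–ALP–MID at $14.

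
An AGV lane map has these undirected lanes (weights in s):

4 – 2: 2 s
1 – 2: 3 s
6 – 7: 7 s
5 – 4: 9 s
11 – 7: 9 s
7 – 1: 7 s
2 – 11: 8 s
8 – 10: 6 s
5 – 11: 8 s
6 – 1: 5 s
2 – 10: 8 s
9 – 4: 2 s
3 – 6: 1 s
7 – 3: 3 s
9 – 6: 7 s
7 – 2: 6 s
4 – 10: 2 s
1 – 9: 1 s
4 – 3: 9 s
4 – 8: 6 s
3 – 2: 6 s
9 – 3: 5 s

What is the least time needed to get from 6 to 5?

Settle nodes by increasing distance from 6:
6: 0
3: 1  (via 6)
7: 4  (via 3)
1: 5  (via 6)
9: 6  (via 3)
2: 7  (via 3)
4: 8  (via 9)
10: 10  (via 4)
11: 13  (via 7)
8: 14  (via 4)
5: 17  (via 4)
Shortest route: 6–3–9–4–5 = 17 s.

17 s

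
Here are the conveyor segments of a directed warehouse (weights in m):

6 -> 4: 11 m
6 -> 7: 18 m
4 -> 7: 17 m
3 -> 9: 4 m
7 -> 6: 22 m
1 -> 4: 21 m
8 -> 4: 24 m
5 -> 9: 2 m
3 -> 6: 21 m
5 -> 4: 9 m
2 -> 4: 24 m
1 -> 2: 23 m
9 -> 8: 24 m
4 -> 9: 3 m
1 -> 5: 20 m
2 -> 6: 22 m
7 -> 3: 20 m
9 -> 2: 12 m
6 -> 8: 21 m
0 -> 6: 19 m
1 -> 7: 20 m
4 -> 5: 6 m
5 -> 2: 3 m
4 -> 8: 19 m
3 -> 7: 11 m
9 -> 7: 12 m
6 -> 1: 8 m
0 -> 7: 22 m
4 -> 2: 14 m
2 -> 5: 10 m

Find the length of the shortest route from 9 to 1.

42 m

Compare a few routes:
9–2–6–1: 12+22+8 = 42
9–7–3–6–1: 12+20+21+8 = 61
9–2–5–4–7–6–1: 12+10+9+17+22+8 = 78
The minimum is 42 m via 9–2–6–1.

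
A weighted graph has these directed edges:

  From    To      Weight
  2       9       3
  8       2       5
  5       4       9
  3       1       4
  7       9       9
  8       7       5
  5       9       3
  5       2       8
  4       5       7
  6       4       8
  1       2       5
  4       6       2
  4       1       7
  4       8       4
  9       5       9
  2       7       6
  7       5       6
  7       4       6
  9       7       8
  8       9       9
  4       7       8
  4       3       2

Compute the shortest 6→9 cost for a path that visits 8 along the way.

Shortest 6→8: 6 → 4 → 8 = 12
Best 8 to 9: 8 → 2 → 9 costing 8
Total via 8: 12 + 8 = 20.

20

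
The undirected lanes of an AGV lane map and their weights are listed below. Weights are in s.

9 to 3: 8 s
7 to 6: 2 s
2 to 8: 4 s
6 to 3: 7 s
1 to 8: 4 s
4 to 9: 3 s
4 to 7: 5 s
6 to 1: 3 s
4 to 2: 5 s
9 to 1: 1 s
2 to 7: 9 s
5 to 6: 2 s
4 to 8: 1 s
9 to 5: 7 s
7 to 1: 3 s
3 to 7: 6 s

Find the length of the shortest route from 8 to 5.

Compare a few routes:
8 - 4 - 7 - 6 - 5: 1+5+2+2 = 10
8 - 1 - 6 - 5: 4+3+2 = 9
Cheapest is 8 - 1 - 6 - 5 at 9 s.

9 s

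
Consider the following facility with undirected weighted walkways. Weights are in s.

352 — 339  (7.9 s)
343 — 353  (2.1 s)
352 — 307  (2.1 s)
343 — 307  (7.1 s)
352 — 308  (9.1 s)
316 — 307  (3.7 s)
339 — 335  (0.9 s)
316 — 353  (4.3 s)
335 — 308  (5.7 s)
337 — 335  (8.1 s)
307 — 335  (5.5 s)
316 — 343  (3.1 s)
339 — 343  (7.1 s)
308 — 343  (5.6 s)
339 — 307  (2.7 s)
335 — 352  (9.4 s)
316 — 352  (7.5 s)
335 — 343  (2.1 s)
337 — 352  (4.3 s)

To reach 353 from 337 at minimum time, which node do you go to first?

Candidate routes:
337–335–343–353: 8.1+2.1+2.1 = 12.3
337–352–307–339–335–343–353: 4.3+2.1+2.7+0.9+2.1+2.1 = 14.2
Cheapest is 337–335–343–353 at 12.3 s.
So from 337 the first move is to 335.

335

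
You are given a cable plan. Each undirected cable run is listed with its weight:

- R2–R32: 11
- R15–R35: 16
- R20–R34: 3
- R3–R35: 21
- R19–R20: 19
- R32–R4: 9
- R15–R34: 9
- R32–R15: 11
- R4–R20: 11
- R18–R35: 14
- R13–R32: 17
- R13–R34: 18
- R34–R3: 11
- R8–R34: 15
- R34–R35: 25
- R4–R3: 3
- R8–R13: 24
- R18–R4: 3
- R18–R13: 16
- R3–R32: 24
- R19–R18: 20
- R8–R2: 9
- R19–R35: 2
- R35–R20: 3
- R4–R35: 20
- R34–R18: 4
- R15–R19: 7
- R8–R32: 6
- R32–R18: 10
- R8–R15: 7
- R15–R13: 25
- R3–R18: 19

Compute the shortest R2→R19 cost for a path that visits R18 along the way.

33

Shortest R2→R18: R2 → R32 → R18 = 21
Best R18 to R19: R18 → R34 → R20 → R35 → R19 costing 12
Total via R18: 21 + 12 = 33.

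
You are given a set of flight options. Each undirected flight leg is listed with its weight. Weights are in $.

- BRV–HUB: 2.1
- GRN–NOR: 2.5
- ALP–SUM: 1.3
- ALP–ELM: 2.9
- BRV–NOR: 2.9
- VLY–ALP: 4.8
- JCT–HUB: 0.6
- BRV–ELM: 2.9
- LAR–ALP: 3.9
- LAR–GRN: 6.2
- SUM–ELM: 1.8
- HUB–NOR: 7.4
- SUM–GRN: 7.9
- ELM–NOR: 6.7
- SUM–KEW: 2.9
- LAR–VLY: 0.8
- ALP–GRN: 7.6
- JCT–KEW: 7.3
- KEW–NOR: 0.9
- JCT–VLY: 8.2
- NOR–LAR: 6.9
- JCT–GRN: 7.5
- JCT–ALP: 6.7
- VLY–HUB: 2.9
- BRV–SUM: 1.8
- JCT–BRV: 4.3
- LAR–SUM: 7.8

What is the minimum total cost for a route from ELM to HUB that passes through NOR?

$10.6

Shortest ELM→NOR: ELM → SUM → KEW → NOR = 5.6
Shortest NOR→HUB: NOR → BRV → HUB = 5
Total via NOR: 5.6 + 5 = $10.6.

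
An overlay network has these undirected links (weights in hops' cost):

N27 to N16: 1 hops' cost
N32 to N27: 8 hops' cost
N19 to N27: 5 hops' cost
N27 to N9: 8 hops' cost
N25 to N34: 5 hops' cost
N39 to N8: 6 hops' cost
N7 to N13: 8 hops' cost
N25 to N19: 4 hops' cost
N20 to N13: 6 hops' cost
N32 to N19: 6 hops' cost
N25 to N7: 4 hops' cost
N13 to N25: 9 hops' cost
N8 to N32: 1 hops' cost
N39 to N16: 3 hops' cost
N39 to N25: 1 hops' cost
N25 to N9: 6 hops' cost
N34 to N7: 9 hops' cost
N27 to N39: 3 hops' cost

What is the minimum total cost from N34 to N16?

9 hops' cost

Enumerating some paths:
N34 - N25 - N39 - N16: 5+1+3 = 9
N34 - N25 - N39 - N27 - N16: 5+1+3+1 = 10
Cheapest is N34 - N25 - N39 - N16 at 9 hops' cost.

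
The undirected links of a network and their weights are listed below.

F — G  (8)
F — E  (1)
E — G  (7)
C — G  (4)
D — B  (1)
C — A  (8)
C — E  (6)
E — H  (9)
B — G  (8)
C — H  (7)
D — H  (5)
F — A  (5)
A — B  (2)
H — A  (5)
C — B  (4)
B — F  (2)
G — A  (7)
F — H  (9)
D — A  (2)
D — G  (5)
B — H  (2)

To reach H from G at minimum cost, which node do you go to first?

Compare a few routes:
G–D–B–H: 5+1+2 = 8
G–C–B–H: 4+4+2 = 10
G–B–H: 8+2 = 10
The minimum is 8 via G–D–B–H.
So from G the first move is to D.

D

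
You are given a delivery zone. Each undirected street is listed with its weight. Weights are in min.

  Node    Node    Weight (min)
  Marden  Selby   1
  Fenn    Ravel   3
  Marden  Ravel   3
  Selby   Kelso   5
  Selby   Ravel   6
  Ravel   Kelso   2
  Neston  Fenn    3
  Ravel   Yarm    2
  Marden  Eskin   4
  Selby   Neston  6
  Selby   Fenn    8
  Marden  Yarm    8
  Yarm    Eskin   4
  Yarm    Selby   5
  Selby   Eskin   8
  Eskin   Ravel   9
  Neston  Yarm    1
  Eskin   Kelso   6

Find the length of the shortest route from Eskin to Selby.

5 min

Settle nodes by increasing distance from Eskin:
Eskin: 0
Yarm: 4  (via Eskin)
Marden: 4  (via Eskin)
Neston: 5  (via Yarm)
Selby: 5  (via Marden)
Shortest route: Eskin–Marden–Selby = 5 min.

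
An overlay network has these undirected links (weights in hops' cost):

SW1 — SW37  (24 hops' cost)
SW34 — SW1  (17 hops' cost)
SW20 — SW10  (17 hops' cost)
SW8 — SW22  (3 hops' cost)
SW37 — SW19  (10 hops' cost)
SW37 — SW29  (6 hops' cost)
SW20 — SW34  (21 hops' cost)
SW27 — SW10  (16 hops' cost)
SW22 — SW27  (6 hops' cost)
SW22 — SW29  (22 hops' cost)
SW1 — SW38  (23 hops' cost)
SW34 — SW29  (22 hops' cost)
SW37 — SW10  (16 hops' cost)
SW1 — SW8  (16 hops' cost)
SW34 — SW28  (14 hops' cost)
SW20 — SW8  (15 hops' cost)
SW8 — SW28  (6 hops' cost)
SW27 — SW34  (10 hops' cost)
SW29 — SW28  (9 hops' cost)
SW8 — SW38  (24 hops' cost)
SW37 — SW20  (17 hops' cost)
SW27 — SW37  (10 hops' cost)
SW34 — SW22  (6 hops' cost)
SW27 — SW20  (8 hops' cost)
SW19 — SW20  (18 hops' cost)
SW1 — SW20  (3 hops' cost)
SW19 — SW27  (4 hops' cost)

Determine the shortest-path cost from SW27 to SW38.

33 hops' cost

Compare a few routes:
SW27–SW22–SW8–SW38: 6+3+24 = 33
SW27–SW20–SW1–SW38: 8+3+23 = 34
The minimum is 33 hops' cost via SW27–SW22–SW8–SW38.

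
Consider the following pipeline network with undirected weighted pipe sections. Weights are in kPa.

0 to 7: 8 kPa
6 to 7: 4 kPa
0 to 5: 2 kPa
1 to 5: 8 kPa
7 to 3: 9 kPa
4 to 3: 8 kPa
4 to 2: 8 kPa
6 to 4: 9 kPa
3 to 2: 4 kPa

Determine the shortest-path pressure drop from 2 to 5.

Running Dijkstra from 2:
2: 0
3: 4  (via 2)
4: 8  (via 2)
7: 13  (via 3)
6: 17  (via 4)
0: 21  (via 7)
5: 23  (via 0)
Shortest route: 2 → 3 → 7 → 0 → 5 = 23 kPa.

23 kPa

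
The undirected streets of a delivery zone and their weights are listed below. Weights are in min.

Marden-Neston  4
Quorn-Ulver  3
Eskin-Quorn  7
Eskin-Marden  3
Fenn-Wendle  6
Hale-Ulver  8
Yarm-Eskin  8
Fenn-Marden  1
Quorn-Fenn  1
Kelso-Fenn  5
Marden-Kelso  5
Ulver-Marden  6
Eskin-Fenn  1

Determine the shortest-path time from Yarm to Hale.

21 min

Settle nodes by increasing distance from Yarm:
Yarm: 0
Eskin: 8  (via Yarm)
Fenn: 9  (via Eskin)
Quorn: 10  (via Fenn)
Marden: 10  (via Fenn)
Ulver: 13  (via Quorn)
Neston: 14  (via Marden)
Kelso: 14  (via Fenn)
Wendle: 15  (via Fenn)
Hale: 21  (via Ulver)
Shortest route: Yarm → Eskin → Fenn → Quorn → Ulver → Hale = 21 min.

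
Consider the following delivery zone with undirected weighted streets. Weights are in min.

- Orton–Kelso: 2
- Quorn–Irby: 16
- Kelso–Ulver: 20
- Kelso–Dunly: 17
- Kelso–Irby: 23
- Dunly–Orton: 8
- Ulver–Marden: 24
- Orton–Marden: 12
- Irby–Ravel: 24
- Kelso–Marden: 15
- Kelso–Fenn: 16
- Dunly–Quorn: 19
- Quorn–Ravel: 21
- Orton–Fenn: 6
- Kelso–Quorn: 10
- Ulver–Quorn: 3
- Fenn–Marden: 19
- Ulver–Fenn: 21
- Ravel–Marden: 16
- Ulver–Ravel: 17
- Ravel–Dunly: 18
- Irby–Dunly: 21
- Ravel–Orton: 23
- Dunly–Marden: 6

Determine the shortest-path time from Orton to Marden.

12 min

Compare a few routes:
Orton–Marden: 12 = 12
Orton–Dunly–Marden: 8+6 = 14
Cheapest is Orton–Marden at 12 min.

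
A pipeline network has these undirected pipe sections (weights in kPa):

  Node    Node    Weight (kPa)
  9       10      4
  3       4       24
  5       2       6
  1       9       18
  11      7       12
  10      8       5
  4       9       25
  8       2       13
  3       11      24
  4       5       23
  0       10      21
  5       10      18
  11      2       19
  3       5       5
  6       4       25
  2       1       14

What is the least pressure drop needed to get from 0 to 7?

Enumerating some paths:
0–10–5–2–11–7: 21+18+6+19+12 = 76
0–10–8–2–11–7: 21+5+13+19+12 = 70
Cheapest is 0–10–8–2–11–7 at 70 kPa.

70 kPa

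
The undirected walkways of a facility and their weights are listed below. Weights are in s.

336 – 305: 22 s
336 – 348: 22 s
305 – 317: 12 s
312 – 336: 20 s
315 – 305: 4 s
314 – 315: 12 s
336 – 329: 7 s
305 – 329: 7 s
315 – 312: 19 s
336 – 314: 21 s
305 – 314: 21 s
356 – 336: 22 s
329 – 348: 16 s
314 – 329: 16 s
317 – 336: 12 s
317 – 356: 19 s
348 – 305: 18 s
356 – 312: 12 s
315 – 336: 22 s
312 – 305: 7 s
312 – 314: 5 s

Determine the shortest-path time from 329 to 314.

16 s

Enumerating some paths:
329 → 305 → 312 → 314: 7+7+5 = 19
329 → 314: 16 = 16
The minimum is 16 s via 329 → 314.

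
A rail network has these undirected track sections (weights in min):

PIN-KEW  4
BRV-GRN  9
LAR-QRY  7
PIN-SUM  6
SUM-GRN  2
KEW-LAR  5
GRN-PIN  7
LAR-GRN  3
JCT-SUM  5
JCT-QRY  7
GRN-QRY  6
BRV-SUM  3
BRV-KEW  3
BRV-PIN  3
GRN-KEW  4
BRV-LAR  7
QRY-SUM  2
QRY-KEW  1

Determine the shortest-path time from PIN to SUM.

6 min

Shortest distances from PIN:
PIN: 0
BRV: 3  (via PIN)
KEW: 4  (via PIN)
QRY: 5  (via KEW)
SUM: 6  (via PIN)
Shortest route: PIN–SUM = 6 min.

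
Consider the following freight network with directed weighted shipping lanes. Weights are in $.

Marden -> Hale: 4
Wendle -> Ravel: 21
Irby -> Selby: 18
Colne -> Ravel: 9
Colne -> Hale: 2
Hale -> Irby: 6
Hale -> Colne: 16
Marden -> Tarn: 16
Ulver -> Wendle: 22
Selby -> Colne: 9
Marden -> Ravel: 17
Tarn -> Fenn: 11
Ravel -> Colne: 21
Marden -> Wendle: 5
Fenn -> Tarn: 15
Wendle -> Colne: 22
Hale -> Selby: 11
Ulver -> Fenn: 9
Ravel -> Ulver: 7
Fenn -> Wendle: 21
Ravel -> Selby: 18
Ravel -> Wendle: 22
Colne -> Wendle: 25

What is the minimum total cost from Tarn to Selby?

Enumerating some paths:
Tarn–Fenn–Wendle–Ravel–Selby: 11+21+21+18 = 71
Tarn–Fenn–Wendle–Colne–Hale–Selby: 11+21+22+2+11 = 67
Cheapest is Tarn–Fenn–Wendle–Colne–Hale–Selby at $67.

$67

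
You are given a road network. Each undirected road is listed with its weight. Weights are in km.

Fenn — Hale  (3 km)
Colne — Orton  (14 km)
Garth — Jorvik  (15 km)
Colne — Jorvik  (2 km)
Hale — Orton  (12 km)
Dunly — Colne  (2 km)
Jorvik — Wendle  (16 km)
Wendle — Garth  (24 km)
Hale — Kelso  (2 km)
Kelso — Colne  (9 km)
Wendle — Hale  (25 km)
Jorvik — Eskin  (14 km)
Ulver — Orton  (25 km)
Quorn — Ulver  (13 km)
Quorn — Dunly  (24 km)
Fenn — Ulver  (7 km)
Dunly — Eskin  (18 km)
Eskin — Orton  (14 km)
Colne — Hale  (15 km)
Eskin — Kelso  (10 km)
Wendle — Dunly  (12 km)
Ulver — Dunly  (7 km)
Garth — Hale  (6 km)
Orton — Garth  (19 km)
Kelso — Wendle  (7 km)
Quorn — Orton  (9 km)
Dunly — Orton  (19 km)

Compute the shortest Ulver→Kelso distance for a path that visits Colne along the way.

Best Ulver to Colne: Ulver → Dunly → Colne costing 9
Shortest Colne→Kelso: Colne → Kelso = 9
Total via Colne: 9 + 9 = 18 km.

18 km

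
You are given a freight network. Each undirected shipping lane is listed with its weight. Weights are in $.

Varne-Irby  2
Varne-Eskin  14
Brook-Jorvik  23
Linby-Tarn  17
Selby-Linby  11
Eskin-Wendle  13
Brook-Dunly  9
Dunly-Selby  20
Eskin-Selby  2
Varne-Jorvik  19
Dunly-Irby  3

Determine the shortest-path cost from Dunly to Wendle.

Enumerating some paths:
Dunly - Brook - Jorvik - Varne - Eskin - Wendle: 9+23+19+14+13 = 78
Dunly - Irby - Varne - Eskin - Wendle: 3+2+14+13 = 32
Dunly - Selby - Eskin - Wendle: 20+2+13 = 35
The minimum is $32 via Dunly - Irby - Varne - Eskin - Wendle.

$32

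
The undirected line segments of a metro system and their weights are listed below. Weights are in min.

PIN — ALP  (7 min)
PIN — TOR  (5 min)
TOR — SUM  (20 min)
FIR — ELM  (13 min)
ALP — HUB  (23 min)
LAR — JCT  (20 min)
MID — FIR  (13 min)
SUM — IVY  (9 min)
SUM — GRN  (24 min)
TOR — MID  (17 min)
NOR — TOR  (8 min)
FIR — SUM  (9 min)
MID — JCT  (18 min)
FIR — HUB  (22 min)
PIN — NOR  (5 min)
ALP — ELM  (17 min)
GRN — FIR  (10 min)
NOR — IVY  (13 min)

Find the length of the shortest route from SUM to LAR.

Running Dijkstra from SUM:
SUM: 0
FIR: 9  (via SUM)
IVY: 9  (via SUM)
GRN: 19  (via FIR)
TOR: 20  (via SUM)
MID: 22  (via FIR)
ELM: 22  (via FIR)
NOR: 22  (via IVY)
PIN: 25  (via TOR)
HUB: 31  (via FIR)
ALP: 32  (via PIN)
JCT: 40  (via MID)
LAR: 60  (via JCT)
Shortest route: SUM → FIR → MID → JCT → LAR = 60 min.

60 min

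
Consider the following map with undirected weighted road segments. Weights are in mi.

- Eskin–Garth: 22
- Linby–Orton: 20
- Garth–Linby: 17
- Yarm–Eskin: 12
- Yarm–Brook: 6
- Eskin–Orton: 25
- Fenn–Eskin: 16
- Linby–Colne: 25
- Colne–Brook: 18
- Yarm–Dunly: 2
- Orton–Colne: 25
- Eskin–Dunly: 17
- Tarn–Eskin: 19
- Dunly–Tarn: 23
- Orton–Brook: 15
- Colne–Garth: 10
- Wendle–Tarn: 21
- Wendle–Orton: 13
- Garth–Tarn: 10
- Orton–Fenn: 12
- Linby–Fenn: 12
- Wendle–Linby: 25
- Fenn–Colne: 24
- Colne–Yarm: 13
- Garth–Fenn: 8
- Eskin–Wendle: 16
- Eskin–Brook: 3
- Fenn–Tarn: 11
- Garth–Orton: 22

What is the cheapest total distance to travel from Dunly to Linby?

Settle nodes by increasing distance from Dunly:
Dunly: 0
Yarm: 2  (via Dunly)
Brook: 8  (via Yarm)
Eskin: 11  (via Brook)
Colne: 15  (via Yarm)
Tarn: 23  (via Dunly)
Orton: 23  (via Brook)
Garth: 25  (via Colne)
Fenn: 27  (via Eskin)
Wendle: 27  (via Eskin)
Linby: 39  (via Fenn)
Shortest route: Dunly → Yarm → Brook → Eskin → Fenn → Linby = 39 mi.

39 mi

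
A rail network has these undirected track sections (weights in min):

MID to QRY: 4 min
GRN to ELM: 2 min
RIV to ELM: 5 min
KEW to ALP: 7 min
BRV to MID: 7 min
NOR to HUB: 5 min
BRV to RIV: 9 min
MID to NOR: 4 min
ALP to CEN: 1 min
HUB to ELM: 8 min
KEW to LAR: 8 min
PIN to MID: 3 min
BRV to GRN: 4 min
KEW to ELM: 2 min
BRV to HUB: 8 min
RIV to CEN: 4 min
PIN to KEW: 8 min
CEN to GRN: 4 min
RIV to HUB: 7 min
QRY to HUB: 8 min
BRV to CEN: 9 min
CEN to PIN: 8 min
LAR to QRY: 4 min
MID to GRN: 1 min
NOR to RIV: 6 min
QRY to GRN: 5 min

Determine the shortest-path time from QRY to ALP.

Candidate routes:
QRY–GRN–ELM–KEW–ALP: 5+2+2+7 = 16
QRY–GRN–CEN–ALP: 5+4+1 = 10
The minimum is 10 min via QRY–GRN–CEN–ALP.

10 min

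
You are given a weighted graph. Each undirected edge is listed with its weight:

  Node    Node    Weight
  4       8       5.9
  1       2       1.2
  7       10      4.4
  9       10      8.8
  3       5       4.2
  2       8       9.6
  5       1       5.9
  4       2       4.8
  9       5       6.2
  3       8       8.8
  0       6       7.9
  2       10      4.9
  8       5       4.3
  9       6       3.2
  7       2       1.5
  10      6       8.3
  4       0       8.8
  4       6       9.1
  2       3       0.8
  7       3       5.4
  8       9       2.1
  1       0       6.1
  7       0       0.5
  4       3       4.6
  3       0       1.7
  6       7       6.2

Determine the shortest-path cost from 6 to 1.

8.9

Candidate routes:
6–7–2–1: 6.2+1.5+1.2 = 8.9
6–0–7–2–1: 7.9+0.5+1.5+1.2 = 11.1
6–0–3–2–1: 7.9+1.7+0.8+1.2 = 11.6
6–7–0–3–2–1: 6.2+0.5+1.7+0.8+1.2 = 10.4
Cheapest is 6–7–2–1 at 8.9.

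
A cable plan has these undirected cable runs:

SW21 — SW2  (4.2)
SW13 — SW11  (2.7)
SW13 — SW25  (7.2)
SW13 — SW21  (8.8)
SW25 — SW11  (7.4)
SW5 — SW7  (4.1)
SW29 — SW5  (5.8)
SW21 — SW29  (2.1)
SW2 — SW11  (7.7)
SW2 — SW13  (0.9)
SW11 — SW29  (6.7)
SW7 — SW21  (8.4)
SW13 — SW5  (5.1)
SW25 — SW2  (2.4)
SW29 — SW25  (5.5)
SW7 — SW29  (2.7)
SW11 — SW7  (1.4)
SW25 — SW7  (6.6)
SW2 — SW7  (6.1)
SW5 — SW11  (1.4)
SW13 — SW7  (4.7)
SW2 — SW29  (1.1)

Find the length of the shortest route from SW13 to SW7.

Running Dijkstra from SW13:
SW13: 0
SW2: 0.9  (via SW13)
SW29: 2  (via SW2)
SW11: 2.7  (via SW13)
SW25: 3.3  (via SW2)
SW5: 4.1  (via SW11)
SW7: 4.1  (via SW11)
Shortest route: SW13–SW11–SW7 = 4.1.

4.1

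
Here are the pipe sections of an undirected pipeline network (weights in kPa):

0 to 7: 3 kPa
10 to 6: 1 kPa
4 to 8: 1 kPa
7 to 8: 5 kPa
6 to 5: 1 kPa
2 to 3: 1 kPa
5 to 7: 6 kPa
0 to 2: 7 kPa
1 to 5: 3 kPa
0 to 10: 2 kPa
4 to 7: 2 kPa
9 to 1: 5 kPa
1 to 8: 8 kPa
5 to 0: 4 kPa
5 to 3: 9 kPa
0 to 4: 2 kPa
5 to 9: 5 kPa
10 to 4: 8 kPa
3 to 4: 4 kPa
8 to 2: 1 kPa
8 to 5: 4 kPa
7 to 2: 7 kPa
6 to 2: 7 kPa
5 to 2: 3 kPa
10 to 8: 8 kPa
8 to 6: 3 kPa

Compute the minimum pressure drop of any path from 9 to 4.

Running Dijkstra from 9:
9: 0
1: 5  (via 9)
5: 5  (via 9)
6: 6  (via 5)
10: 7  (via 6)
2: 8  (via 5)
0: 9  (via 5)
3: 9  (via 2)
8: 9  (via 5)
4: 10  (via 8)
Shortest route: 9–5–8–4 = 10 kPa.

10 kPa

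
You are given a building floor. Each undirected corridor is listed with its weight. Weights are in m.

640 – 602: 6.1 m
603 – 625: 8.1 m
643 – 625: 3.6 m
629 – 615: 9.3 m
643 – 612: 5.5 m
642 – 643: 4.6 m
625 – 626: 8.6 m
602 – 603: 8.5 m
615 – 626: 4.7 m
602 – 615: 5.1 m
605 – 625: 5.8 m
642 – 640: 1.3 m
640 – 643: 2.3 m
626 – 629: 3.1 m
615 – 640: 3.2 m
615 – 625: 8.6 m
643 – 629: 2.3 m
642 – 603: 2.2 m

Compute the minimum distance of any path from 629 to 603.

Enumerating some paths:
629–643–642–603: 2.3+4.6+2.2 = 9.1
629–643–640–642–603: 2.3+2.3+1.3+2.2 = 8.1
629–643–625–603: 2.3+3.6+8.1 = 14
Cheapest is 629–643–640–642–603 at 8.1 m.

8.1 m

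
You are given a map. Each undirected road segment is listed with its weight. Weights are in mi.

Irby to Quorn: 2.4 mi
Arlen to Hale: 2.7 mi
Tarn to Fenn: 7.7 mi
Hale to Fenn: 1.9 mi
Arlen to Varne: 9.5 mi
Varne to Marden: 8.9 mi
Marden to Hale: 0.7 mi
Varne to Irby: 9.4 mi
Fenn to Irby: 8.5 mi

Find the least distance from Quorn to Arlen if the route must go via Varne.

21.3 mi

Best Quorn to Varne: Quorn → Irby → Varne costing 11.8
Shortest Varne→Arlen: Varne → Arlen = 9.5
Total via Varne: 11.8 + 9.5 = 21.3 mi.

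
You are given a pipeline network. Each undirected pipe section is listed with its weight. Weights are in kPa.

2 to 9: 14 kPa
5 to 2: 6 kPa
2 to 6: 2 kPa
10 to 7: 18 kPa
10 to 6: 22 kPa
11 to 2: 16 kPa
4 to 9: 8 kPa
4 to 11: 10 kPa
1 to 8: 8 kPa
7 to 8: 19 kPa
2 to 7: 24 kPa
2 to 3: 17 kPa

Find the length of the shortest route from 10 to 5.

Candidate routes:
10 → 7 → 2 → 5: 18+24+6 = 48
10 → 6 → 2 → 5: 22+2+6 = 30
The minimum is 30 kPa via 10 → 6 → 2 → 5.

30 kPa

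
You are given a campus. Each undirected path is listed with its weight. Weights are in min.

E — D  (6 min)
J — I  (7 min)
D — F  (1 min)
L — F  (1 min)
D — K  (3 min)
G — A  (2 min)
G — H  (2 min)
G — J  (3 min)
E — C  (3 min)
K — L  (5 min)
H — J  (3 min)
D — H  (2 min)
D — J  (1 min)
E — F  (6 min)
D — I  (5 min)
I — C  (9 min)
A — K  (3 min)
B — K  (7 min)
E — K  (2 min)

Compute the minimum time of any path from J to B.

Enumerating some paths:
J → D → F → L → K → B: 1+1+1+5+7 = 15
J → G → A → K → B: 3+2+3+7 = 15
J → D → K → B: 1+3+7 = 11
Cheapest is J → D → K → B at 11 min.

11 min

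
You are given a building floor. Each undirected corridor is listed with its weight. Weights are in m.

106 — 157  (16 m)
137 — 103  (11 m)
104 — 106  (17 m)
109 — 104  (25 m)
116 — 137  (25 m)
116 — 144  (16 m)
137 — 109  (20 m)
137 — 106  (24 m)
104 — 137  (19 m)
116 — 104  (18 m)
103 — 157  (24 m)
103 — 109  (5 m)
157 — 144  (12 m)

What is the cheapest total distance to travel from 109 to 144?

Settle nodes by increasing distance from 109:
109: 0
103: 5  (via 109)
137: 16  (via 103)
104: 25  (via 109)
157: 29  (via 103)
106: 40  (via 137)
116: 41  (via 137)
144: 41  (via 157)
Shortest route: 109–103–157–144 = 41 m.

41 m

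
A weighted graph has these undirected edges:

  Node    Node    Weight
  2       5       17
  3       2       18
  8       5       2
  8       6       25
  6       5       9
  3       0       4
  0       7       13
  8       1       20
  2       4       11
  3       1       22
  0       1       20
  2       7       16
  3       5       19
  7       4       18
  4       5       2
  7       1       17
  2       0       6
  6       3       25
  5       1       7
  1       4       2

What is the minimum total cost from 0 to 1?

Enumerating some paths:
0–1: 20 = 20
0–2–4–1: 6+11+2 = 19
0–3–1: 4+22 = 26
Cheapest is 0–2–4–1 at 19.

19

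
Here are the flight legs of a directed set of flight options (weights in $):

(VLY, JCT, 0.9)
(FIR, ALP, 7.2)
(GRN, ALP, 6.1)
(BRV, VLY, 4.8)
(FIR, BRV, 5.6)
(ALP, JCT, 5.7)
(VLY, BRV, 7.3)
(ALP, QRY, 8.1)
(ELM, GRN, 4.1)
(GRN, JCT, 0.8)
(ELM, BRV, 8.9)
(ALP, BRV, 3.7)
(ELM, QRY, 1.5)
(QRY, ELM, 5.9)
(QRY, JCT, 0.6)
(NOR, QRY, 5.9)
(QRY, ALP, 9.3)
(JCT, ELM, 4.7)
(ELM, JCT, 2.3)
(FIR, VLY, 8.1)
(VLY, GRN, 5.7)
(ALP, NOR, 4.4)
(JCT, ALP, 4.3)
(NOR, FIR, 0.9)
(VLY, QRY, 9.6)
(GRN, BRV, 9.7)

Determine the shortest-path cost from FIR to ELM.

Enumerating some paths:
FIR–VLY–JCT–ELM: 8.1+0.9+4.7 = 13.7
FIR–BRV–VLY–JCT–ELM: 5.6+4.8+0.9+4.7 = 16
FIR–VLY–GRN–JCT–ELM: 8.1+5.7+0.8+4.7 = 19.3
FIR–ALP–JCT–ELM: 7.2+5.7+4.7 = 17.6
Cheapest is FIR–VLY–JCT–ELM at $13.7.

$13.7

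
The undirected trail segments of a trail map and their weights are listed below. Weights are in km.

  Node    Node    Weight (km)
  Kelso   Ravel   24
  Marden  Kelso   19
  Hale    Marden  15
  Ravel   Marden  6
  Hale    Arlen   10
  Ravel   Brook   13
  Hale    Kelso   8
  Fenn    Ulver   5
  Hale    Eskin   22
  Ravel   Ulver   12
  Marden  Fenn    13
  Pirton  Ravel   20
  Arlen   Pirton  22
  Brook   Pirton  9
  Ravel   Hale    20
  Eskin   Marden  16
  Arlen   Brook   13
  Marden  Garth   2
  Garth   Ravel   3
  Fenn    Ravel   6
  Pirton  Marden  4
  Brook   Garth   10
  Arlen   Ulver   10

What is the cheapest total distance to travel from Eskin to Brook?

Shortest distances from Eskin:
Eskin: 0
Marden: 16  (via Eskin)
Garth: 18  (via Marden)
Pirton: 20  (via Marden)
Ravel: 21  (via Garth)
Hale: 22  (via Eskin)
Fenn: 27  (via Ravel)
Brook: 28  (via Garth)
Shortest route: Eskin–Marden–Garth–Brook = 28 km.

28 km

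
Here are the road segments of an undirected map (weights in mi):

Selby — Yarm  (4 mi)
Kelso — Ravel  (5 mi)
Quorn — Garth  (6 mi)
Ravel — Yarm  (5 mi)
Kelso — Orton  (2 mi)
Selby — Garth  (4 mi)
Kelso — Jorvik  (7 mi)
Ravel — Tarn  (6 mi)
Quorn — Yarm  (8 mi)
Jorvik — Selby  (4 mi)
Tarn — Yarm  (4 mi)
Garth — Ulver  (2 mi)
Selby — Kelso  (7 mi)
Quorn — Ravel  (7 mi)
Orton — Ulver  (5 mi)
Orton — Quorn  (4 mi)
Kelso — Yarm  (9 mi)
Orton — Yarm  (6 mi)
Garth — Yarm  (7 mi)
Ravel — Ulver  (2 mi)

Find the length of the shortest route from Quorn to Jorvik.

Candidate routes:
Quorn–Garth–Selby–Jorvik: 6+4+4 = 14
Quorn–Orton–Kelso–Jorvik: 4+2+7 = 13
The minimum is 13 mi via Quorn–Orton–Kelso–Jorvik.

13 mi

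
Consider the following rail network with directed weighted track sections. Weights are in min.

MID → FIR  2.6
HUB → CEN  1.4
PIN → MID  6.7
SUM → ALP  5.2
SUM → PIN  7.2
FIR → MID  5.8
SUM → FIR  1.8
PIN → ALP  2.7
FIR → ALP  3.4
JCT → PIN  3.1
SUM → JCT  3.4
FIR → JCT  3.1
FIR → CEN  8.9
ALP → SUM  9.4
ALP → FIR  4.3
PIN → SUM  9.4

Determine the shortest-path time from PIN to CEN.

15.9 min

Running Dijkstra from PIN:
PIN: 0
ALP: 2.7  (via PIN)
MID: 6.7  (via PIN)
FIR: 7  (via ALP)
SUM: 9.4  (via PIN)
JCT: 10.1  (via FIR)
CEN: 15.9  (via FIR)
Shortest route: PIN → ALP → FIR → CEN = 15.9 min.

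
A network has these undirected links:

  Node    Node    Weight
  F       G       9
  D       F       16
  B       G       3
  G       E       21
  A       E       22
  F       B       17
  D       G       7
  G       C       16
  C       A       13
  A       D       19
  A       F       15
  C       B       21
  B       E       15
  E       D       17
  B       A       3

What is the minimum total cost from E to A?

Shortest distances from E:
E: 0
B: 15  (via E)
D: 17  (via E)
A: 18  (via B)
Shortest route: E–B–A = 18.

18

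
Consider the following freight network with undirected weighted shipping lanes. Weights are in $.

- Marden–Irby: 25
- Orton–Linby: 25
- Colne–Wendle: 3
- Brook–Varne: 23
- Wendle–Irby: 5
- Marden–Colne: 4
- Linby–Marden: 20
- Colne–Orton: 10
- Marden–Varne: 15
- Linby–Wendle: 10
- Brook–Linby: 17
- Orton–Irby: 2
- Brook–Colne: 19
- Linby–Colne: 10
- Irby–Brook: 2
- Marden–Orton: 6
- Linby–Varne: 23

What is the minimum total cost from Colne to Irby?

$8

Enumerating some paths:
Colne → Wendle → Irby: 3+5 = 8
Colne → Marden → Orton → Irby: 4+6+2 = 12
Colne → Orton → Irby: 10+2 = 12
Cheapest is Colne → Wendle → Irby at $8.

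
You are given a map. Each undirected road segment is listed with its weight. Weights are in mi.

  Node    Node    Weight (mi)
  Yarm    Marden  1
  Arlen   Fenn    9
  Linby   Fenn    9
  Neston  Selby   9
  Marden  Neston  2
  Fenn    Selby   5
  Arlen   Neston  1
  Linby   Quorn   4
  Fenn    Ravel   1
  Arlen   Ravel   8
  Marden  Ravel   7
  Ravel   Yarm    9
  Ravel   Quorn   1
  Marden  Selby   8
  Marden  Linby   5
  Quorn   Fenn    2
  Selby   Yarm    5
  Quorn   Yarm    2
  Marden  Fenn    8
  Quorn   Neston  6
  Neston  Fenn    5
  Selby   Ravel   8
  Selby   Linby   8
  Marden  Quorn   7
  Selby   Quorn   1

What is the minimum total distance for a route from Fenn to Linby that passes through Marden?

Best Fenn to Marden: Fenn → Quorn → Yarm → Marden costing 5
Best Marden to Linby: Marden → Linby costing 5
Total via Marden: 5 + 5 = 10 mi.

10 mi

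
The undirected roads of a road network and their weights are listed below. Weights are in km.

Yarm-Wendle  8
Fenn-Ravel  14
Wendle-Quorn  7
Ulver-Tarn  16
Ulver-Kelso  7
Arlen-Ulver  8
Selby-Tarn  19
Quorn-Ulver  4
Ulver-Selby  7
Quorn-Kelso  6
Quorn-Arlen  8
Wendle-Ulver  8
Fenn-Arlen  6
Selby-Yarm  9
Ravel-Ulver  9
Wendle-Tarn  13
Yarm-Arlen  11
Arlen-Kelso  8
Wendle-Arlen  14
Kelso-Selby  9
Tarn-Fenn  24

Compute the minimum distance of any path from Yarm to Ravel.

Shortest distances from Yarm:
Yarm: 0
Wendle: 8  (via Yarm)
Selby: 9  (via Yarm)
Arlen: 11  (via Yarm)
Quorn: 15  (via Wendle)
Ulver: 16  (via Wendle)
Fenn: 17  (via Arlen)
Kelso: 18  (via Selby)
Tarn: 21  (via Wendle)
Ravel: 25  (via Ulver)
Shortest route: Yarm–Wendle–Ulver–Ravel = 25 km.

25 km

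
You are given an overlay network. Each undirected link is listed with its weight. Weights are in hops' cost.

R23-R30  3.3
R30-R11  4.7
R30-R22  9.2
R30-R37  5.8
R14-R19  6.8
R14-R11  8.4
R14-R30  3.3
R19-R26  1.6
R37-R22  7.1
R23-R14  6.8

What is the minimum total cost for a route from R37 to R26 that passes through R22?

28 hops' cost

Shortest R37→R22: R37 → R22 = 7.1
Shortest R22→R26: R22 → R30 → R14 → R19 → R26 = 20.9
Total via R22: 7.1 + 20.9 = 28 hops' cost.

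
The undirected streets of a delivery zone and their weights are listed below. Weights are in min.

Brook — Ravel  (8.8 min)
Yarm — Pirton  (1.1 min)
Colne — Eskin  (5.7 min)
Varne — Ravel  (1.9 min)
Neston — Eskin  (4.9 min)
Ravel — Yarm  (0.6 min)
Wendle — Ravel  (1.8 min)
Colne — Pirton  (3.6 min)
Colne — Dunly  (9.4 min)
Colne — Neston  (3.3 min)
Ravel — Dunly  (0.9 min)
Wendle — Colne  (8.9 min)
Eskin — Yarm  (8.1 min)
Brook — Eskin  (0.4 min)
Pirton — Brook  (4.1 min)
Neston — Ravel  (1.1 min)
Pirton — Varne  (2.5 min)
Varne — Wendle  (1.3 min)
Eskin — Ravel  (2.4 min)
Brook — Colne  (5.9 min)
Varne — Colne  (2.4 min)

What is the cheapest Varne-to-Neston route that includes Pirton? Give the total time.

Shortest Varne→Pirton: Varne → Pirton = 2.5
Shortest Pirton→Neston: Pirton → Yarm → Ravel → Neston = 2.8
Total via Pirton: 2.5 + 2.8 = 5.3 min.

5.3 min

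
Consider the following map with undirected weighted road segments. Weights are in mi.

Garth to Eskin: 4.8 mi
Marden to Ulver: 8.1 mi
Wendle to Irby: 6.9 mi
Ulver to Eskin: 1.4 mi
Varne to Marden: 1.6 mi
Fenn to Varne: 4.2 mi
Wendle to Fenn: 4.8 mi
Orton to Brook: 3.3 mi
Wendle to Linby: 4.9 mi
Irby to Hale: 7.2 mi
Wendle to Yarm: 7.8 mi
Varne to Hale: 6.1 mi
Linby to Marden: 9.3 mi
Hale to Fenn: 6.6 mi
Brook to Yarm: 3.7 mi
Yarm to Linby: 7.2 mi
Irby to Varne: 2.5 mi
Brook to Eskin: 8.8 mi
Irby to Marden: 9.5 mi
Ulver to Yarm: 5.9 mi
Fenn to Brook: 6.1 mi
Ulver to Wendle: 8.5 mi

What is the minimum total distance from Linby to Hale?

Shortest distances from Linby:
Linby: 0
Wendle: 4.9  (via Linby)
Yarm: 7.2  (via Linby)
Marden: 9.3  (via Linby)
Fenn: 9.7  (via Wendle)
Brook: 10.9  (via Yarm)
Varne: 10.9  (via Marden)
Irby: 11.8  (via Wendle)
Ulver: 13.1  (via Yarm)
Orton: 14.2  (via Brook)
Eskin: 14.5  (via Ulver)
Hale: 16.3  (via Fenn)
Shortest route: Linby → Wendle → Fenn → Hale = 16.3 mi.

16.3 mi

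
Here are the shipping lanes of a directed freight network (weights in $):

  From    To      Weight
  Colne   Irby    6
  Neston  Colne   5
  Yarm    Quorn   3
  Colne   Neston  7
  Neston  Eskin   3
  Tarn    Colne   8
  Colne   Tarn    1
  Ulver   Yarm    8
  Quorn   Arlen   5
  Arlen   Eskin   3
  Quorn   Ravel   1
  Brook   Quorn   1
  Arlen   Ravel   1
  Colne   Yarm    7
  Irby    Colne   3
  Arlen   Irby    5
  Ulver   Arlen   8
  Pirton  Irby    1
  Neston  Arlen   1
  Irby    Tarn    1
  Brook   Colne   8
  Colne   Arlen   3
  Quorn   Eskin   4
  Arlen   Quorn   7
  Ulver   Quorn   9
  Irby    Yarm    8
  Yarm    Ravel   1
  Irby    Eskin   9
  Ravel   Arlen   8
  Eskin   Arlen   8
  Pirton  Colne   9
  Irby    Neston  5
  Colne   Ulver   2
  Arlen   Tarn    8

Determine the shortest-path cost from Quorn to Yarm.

$18

Enumerating some paths:
Quorn - Arlen - Irby - Colne - Yarm: 5+5+3+7 = 20
Quorn - Arlen - Irby - Yarm: 5+5+8 = 18
Quorn - Ravel - Arlen - Irby - Yarm: 1+8+5+8 = 22
The minimum is $18 via Quorn - Arlen - Irby - Yarm.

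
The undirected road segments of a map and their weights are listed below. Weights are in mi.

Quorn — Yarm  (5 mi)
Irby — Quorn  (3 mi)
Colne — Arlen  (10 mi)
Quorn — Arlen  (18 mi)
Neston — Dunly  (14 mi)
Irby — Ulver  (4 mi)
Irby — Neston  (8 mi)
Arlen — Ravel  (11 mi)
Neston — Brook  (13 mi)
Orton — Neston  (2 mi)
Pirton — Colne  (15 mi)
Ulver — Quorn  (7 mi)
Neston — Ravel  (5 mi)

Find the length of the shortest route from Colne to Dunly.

40 mi

Candidate routes:
Colne–Arlen–Quorn–Ulver–Irby–Neston–Dunly: 10+18+7+4+8+14 = 61
Colne–Arlen–Quorn–Irby–Neston–Dunly: 10+18+3+8+14 = 53
Colne–Arlen–Ravel–Neston–Dunly: 10+11+5+14 = 40
The minimum is 40 mi via Colne–Arlen–Ravel–Neston–Dunly.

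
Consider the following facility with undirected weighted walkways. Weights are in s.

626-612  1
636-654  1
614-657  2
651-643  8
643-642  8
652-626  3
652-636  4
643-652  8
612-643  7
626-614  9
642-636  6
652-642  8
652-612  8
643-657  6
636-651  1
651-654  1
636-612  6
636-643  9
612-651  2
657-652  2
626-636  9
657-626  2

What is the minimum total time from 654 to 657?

Enumerating some paths:
654–636–651–612–626–657: 1+1+2+1+2 = 7
654–651–612–626–657: 1+2+1+2 = 6
The minimum is 6 s via 654–651–612–626–657.

6 s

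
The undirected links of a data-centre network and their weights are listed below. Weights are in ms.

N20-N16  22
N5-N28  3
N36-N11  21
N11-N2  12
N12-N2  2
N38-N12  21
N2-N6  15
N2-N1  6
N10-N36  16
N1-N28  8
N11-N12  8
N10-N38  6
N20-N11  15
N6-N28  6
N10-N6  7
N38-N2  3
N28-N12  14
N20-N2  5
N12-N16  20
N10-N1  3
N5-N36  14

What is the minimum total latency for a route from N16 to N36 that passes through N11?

49 ms

Shortest N16→N11: N16–N12–N11 = 28
Best N11 to N36: N11–N36 costing 21
Total via N11: 28 + 21 = 49 ms.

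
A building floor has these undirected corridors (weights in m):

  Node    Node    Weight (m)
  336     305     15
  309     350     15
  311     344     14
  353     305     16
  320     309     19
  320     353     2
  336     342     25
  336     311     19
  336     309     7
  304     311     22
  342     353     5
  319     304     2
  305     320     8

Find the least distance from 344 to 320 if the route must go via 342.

Best 344 to 342: 344–311–336–342 costing 58
Best 342 to 320: 342–353–320 costing 7
Total via 342: 58 + 7 = 65 m.

65 m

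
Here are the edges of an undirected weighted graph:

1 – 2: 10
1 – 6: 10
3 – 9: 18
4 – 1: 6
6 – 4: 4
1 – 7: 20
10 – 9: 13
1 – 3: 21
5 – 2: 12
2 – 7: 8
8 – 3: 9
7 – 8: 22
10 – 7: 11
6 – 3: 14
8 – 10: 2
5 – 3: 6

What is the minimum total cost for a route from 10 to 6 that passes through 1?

Best 10 to 1: 10 → 7 → 2 → 1 costing 29
Best 1 to 6: 1 → 6 costing 10
Total via 1: 29 + 10 = 39.

39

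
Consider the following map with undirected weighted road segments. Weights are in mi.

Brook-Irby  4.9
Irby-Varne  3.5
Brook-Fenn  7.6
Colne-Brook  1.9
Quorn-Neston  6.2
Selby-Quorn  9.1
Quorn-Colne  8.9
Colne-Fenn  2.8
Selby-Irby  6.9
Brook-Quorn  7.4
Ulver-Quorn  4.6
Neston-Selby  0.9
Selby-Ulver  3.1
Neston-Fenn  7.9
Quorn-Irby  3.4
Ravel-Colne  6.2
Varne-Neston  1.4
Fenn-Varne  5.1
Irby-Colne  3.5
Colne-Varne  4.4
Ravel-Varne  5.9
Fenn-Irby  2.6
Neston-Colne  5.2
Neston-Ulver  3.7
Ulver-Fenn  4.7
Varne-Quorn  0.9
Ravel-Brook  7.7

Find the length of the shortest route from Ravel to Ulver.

11 mi

Shortest distances from Ravel:
Ravel: 0
Varne: 5.9  (via Ravel)
Colne: 6.2  (via Ravel)
Quorn: 6.8  (via Varne)
Neston: 7.3  (via Varne)
Brook: 7.7  (via Ravel)
Selby: 8.2  (via Neston)
Fenn: 9  (via Colne)
Irby: 9.4  (via Varne)
Ulver: 11  (via Neston)
Shortest route: Ravel–Varne–Neston–Ulver = 11 mi.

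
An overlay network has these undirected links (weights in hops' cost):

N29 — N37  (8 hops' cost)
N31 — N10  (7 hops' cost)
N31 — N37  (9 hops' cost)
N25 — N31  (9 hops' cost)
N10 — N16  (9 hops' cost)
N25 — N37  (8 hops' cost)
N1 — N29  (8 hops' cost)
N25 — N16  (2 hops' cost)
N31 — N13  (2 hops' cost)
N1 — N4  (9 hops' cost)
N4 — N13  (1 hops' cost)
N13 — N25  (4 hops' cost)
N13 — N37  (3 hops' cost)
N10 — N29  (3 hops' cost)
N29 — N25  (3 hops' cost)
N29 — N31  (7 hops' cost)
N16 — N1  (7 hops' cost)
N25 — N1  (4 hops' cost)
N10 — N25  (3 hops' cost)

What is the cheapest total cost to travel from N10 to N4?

Compare a few routes:
N10 → N25 → N13 → N4: 3+4+1 = 8
N10 → N31 → N13 → N4: 7+2+1 = 10
The minimum is 8 hops' cost via N10 → N25 → N13 → N4.

8 hops' cost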